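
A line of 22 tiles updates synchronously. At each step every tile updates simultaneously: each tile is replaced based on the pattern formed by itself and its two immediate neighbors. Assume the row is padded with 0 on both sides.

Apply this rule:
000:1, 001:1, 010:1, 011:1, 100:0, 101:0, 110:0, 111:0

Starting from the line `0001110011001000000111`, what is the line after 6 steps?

1010100001110011001000

1111000110011011111100
1000011100110010000001
1011110001100110111111
1010000111001100100000
1010111100011001101111
1010100001110011001000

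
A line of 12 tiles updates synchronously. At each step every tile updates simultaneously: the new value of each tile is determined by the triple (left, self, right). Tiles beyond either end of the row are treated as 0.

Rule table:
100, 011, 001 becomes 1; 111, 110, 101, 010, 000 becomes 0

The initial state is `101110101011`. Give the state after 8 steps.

001000000010
010100000101
100010001000
010101010100
100000000010
010000000101
101000001000
000100010100

000100010100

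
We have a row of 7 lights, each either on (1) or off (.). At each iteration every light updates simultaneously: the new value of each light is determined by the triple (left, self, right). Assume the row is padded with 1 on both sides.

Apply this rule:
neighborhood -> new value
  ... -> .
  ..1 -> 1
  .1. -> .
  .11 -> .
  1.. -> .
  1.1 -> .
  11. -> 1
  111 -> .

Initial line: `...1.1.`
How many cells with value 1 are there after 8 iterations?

2

..1....
.1....1
.....1.
....1..
...1..1
..1..1.
.1..1..
...1..1
count of 1: 2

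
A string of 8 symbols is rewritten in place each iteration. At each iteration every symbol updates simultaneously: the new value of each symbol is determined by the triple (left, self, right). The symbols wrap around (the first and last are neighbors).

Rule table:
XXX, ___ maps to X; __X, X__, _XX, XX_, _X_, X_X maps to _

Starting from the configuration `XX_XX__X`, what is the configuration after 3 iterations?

X__XXX__

X_______
__XXXXX_
X__XXX__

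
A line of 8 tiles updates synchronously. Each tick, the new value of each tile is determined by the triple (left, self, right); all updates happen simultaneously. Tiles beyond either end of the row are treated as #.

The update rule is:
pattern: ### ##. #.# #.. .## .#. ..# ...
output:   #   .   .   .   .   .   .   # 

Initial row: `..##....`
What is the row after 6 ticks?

.....##.
.###....
..#..##.
........
.######.
..####..

..####..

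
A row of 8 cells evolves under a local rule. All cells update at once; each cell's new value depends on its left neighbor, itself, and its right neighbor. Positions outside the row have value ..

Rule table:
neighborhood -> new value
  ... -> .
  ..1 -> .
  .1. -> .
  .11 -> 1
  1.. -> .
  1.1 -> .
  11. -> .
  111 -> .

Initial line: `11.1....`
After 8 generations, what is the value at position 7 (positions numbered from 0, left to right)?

.

1.......
........
........  (fixed point — unchanged through generation 8)
position 7 holds .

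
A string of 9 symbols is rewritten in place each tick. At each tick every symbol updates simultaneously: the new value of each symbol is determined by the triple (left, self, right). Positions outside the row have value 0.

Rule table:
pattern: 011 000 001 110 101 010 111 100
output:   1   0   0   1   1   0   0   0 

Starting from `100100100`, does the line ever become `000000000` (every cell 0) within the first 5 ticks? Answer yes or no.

yes

000000000
all cells are 0 at tick 1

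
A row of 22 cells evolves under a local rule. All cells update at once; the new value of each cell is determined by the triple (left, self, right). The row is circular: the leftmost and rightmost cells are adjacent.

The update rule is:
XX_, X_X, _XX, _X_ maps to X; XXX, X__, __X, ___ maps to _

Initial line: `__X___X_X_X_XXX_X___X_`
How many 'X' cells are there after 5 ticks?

__X___XXXXXXX_XXX___X_
__X___X_____XXX_X___X_
__X___X_____X_XXX___X_
__X___X_____XXX_X___X_  (repeats tick 2; period 2)
tick 5: __X___X_____X_XXX___X_
count of X: 7

7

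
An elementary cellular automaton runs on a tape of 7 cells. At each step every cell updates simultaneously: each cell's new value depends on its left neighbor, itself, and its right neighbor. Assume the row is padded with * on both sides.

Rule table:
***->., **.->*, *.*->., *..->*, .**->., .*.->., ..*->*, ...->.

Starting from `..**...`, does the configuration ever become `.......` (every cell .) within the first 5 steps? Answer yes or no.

**.**.*
.*..*..
..**.**
**.*...
.*..*.*
step 5 is .*..*.*, still not uniform .

no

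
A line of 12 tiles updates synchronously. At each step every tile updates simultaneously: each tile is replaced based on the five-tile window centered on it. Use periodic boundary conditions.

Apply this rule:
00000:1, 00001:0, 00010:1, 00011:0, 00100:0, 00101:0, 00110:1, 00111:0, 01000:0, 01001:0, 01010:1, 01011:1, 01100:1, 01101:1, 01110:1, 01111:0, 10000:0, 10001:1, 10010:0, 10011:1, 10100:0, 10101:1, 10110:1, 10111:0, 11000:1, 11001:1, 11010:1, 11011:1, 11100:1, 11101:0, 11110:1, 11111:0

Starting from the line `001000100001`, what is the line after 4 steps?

000011000010
010011100100
100101110001
110010111101

110010111101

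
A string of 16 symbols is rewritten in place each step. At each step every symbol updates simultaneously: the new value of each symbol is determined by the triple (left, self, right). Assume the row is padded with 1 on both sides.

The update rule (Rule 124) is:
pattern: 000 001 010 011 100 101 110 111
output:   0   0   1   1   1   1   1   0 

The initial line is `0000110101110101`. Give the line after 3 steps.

0110110001011000

1000111111011111
1100100001110000
0110110001011000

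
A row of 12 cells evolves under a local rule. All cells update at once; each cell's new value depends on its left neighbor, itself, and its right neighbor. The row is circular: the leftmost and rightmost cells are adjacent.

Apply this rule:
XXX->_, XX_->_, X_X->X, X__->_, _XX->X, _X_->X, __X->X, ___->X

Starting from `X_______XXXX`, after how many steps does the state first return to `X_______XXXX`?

12

__XXXXXXX___
XXX_______XX
____XXXXXXX_
XXXXX_______
X_____XXXXXX
__XXXXX_____
XXX_____XXXX
____XXXXX___
XXXXX_____XX
______XXXXX_
XXXXXXX_____
X_______XXXX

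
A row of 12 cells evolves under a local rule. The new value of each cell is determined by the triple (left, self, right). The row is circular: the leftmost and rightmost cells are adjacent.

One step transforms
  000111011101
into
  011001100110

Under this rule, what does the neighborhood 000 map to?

At position 1 the neighborhood is 000; the next row has 1 there.

1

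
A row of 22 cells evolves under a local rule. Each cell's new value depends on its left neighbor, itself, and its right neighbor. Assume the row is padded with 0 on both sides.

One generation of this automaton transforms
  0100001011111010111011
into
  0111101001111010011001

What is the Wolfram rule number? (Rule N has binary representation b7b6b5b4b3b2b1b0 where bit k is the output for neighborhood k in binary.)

213

position 9: 111 → 1  (bit 7 = 1)
position 12: 110 → 1  (bit 6 = 1)
position 7: 101 → 0  (bit 5 = 0)
position 2: 100 → 1  (bit 4 = 1)
position 8: 011 → 0  (bit 3 = 0)
position 1: 010 → 1  (bit 2 = 1)
position 0: 001 → 0  (bit 1 = 0)
position 3: 000 → 1  (bit 0 = 1)
bits b7..b0 = 11010101 = 213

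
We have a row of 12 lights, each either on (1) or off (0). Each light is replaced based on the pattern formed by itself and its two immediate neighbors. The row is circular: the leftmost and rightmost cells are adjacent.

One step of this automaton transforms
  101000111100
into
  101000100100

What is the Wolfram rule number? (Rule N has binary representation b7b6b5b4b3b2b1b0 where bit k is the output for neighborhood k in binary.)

76

position 7: 111 → 0  (bit 7 = 0)
position 9: 110 → 1  (bit 6 = 1)
position 1: 101 → 0  (bit 5 = 0)
position 3: 100 → 0  (bit 4 = 0)
position 6: 011 → 1  (bit 3 = 1)
position 0: 010 → 1  (bit 2 = 1)
position 5: 001 → 0  (bit 1 = 0)
position 4: 000 → 0  (bit 0 = 0)
bits b7..b0 = 01001100 = 76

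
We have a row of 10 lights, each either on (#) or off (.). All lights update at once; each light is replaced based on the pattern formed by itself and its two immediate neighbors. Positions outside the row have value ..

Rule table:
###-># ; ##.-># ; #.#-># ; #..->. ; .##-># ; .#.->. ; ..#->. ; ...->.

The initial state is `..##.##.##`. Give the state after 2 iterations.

..########

iteration 1: ..########
iteration 2: ..########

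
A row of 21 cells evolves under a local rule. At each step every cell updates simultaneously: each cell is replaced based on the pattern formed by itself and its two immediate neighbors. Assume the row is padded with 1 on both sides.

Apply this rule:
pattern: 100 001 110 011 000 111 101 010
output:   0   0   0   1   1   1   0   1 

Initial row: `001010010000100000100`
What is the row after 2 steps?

001010010110101110100
001010010100101100100

001010010100101100100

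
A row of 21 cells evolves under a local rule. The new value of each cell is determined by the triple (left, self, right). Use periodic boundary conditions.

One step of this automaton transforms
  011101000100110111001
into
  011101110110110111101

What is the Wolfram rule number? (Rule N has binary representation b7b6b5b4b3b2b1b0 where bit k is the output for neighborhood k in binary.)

221

position 2: 111 → 1  (bit 7 = 1)
position 3: 110 → 1  (bit 6 = 1)
position 0: 101 → 0  (bit 5 = 0)
position 6: 100 → 1  (bit 4 = 1)
position 1: 011 → 1  (bit 3 = 1)
position 5: 010 → 1  (bit 2 = 1)
position 8: 001 → 0  (bit 1 = 0)
position 7: 000 → 1  (bit 0 = 1)
bits b7..b0 = 11011101 = 221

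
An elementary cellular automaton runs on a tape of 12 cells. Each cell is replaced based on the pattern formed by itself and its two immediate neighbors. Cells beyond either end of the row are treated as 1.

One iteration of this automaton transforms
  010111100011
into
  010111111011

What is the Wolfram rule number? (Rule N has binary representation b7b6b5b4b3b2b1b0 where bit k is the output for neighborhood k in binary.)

221

position 4: 111 → 1  (bit 7 = 1)
position 6: 110 → 1  (bit 6 = 1)
position 0: 101 → 0  (bit 5 = 0)
position 7: 100 → 1  (bit 4 = 1)
position 3: 011 → 1  (bit 3 = 1)
position 1: 010 → 1  (bit 2 = 1)
position 9: 001 → 0  (bit 1 = 0)
position 8: 000 → 1  (bit 0 = 1)
bits b7..b0 = 11011101 = 221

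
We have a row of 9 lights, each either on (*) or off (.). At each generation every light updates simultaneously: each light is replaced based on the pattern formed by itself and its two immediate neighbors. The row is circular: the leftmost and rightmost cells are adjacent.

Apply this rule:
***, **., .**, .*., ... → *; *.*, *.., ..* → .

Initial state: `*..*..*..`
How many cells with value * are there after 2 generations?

3

*..*..*..  (fixed point — unchanged through generation 2)
count of *: 3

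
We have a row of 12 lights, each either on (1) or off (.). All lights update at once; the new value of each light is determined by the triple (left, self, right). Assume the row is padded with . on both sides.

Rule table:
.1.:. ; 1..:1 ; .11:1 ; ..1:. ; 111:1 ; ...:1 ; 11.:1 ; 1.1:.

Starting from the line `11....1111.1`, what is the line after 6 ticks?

11111.1111..
11111.111111
11111.111111  (fixed point — unchanged through tick 6)

11111.111111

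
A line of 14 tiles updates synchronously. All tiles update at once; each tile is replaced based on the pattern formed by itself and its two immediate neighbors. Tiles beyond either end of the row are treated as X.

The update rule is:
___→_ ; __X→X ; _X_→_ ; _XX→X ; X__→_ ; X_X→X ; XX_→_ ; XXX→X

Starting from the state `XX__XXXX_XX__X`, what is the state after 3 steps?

_XXXX_XX__XXXX

X__XXXX_XX__XX
__XXXX_XX__XXX
_XXXX_XX__XXXX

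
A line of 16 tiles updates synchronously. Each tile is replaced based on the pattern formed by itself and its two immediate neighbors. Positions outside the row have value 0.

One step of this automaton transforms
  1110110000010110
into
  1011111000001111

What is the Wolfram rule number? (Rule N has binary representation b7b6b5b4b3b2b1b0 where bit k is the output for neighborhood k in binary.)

position 1: 111 → 0  (bit 7 = 0)
position 2: 110 → 1  (bit 6 = 1)
position 3: 101 → 1  (bit 5 = 1)
position 6: 100 → 1  (bit 4 = 1)
position 0: 011 → 1  (bit 3 = 1)
position 11: 010 → 0  (bit 2 = 0)
position 10: 001 → 0  (bit 1 = 0)
position 7: 000 → 0  (bit 0 = 0)
bits b7..b0 = 01111000 = 120

120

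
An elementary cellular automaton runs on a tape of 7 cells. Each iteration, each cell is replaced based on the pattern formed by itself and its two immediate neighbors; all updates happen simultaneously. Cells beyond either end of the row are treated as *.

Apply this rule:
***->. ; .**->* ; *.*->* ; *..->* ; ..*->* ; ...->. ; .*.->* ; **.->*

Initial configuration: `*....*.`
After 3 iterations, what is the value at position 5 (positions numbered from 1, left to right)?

iteration 1: **..***
iteration 2: .****..
iteration 3: **..***
position 5 holds *

*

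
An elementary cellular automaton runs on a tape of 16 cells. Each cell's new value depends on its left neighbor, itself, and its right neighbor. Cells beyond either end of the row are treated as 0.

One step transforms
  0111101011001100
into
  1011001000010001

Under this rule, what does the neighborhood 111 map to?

1

At position 2 the neighborhood is 111; the next row has 1 there.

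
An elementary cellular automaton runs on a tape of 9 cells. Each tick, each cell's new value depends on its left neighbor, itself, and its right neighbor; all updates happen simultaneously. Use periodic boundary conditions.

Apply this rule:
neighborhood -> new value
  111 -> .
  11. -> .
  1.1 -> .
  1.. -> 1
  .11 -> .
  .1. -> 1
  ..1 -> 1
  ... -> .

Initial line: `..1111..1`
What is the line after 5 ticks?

11....11.

11....111
..1..1...
.111111..
1......1.
11....11.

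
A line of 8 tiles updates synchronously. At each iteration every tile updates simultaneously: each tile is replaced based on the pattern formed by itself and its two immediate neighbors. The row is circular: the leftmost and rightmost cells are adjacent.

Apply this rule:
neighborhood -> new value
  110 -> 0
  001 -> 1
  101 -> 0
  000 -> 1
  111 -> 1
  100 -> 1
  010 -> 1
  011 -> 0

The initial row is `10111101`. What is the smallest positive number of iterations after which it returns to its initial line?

6

00011000
11100111
11011011
10000001
01111110
10111101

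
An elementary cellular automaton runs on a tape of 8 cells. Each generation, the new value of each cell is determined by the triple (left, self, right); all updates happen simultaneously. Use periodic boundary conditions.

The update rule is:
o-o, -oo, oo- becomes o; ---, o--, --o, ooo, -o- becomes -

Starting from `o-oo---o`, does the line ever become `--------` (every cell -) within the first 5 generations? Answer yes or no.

yes

oooo---o
---o---o
--------
all cells are - at generation 3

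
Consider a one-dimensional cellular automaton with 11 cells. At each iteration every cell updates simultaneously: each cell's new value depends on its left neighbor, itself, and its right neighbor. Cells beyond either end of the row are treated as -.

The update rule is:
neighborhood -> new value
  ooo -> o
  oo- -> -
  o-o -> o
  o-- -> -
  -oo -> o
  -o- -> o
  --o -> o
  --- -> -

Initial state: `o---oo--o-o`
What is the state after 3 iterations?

ooo--oooo--

o--oo--oooo
o-oo--oooo-
ooo--oooo--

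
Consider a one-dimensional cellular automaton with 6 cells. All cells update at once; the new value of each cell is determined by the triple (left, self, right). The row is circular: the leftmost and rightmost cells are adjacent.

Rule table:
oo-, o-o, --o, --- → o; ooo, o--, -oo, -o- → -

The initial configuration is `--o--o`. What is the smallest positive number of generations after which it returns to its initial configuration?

3

generation 1: -o--o-
generation 2: o--o--
generation 3: --o--o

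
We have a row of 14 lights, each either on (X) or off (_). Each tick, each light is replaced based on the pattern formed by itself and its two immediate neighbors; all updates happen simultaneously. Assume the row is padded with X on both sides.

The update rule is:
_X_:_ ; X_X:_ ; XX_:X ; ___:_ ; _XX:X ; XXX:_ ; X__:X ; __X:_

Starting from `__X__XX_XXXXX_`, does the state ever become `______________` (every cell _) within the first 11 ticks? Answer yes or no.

no

tick 1: X__X_XX_X___X_
tick 2: XX___XX__X____
tick 3: _XX__XXX__X___
tick 4: _XXX_X_XX__X__
tick 5: _X_X___XXX__X_
tick 6: ____X__X_XX___
tick 7: X____X___XXX__
tick 8: XX____X__X_XX_
tick 9: _XX____X___XX_
tick 10: _XXX____X__XX_
tick 11: _X_XX____X_XX_
tick 11 is _X_XX____X_XX_, still not uniform _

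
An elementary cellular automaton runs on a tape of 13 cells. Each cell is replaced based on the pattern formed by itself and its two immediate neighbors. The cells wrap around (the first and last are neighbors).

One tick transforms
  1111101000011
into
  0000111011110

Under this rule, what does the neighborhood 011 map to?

1

At position 11 the neighborhood is 011; the next row has 1 there.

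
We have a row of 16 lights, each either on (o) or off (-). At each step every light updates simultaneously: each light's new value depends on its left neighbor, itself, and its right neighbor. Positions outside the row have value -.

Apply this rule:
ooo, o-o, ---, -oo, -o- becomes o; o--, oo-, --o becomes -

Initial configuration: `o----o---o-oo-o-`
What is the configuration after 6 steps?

o-oo-o-o-ooo-oo-
ooo-ooooooo-oo--
oo-ooooooo-oo--o
o-ooooooo-oo---o
oooooooo-oo--o-o
ooooooo-oo---ooo

ooooooo-oo---ooo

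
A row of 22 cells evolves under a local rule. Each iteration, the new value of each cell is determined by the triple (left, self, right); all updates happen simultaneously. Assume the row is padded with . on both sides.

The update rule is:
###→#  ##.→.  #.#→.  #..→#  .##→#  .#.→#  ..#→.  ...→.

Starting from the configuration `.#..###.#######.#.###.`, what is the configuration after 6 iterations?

.#..#.#.#.#.#.#.#.#..#

.##.##..######..#.##.#
.#..#.#.#####.#.#.#..#
.##.#.#.####..#.#.##.#
.#..#.#.###.#.#.#.#..#
.##.#.#.##..#.#.#.##.#
.#..#.#.#.#.#.#.#.#..#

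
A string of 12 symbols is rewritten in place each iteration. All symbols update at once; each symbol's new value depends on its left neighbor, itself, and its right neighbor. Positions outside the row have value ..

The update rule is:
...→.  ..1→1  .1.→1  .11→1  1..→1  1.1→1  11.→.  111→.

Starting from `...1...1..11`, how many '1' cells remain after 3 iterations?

..111.11111.
.11..11....1
11.111.1..11
count of 1: 8

8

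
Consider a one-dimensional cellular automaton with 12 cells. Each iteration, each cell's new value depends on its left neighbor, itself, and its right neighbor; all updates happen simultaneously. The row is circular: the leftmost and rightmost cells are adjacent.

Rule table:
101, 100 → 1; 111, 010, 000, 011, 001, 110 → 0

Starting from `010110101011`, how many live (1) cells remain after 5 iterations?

5

101001010100
010100101010
001010010101
100101001010
010010100101
count of 1: 5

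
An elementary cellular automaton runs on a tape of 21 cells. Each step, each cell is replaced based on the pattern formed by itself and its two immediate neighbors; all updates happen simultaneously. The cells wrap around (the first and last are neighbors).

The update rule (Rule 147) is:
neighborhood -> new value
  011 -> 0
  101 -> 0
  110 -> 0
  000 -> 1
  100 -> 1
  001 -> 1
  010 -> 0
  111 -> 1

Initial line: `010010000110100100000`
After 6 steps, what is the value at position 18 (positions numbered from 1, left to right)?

101101111000011011111
000000110111100001111
111111000011011110110
011110111100001100000
101100011011110011111
000011100001101101111
position 18 holds 1

1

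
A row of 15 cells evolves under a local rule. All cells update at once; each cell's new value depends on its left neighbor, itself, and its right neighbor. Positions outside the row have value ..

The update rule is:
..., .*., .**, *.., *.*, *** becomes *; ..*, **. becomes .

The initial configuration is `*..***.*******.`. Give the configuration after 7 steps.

*******.**.**.*

**.**.*******.*
*.**.*******.**
***.*******.**.
**.*******.**.*
*.*******.**.**
********.**.**.
*******.**.**.*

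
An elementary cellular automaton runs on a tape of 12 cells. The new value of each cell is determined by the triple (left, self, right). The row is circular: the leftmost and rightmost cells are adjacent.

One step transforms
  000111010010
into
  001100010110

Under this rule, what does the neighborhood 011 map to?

At position 3 the neighborhood is 011; the next row has 1 there.

1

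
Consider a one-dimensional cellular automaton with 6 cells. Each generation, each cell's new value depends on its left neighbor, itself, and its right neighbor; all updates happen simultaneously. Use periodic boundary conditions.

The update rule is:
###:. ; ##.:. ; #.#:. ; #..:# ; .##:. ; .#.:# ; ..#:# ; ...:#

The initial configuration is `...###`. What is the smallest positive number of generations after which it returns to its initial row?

2

###...
...###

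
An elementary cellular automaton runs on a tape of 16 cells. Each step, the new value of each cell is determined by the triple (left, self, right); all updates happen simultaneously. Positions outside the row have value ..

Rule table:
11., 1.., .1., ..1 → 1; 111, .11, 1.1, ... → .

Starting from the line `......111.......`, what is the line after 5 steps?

.1..1....1..11..

step 1: .....1..11......
step 2: ....1111.11.....
step 3: ...1...1..11....
step 4: ..111.1111.11...
step 5: .1..1....1..11..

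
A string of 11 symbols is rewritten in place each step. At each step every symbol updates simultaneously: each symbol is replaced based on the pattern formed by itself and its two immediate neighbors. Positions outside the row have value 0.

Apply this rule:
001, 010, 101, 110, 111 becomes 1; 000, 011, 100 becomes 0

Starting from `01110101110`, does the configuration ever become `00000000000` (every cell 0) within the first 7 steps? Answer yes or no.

no

10111110110
11011111010
01101111110
10110111110
11011011110
01101101110
10110110110
step 7 is 10110110110, still not uniform 0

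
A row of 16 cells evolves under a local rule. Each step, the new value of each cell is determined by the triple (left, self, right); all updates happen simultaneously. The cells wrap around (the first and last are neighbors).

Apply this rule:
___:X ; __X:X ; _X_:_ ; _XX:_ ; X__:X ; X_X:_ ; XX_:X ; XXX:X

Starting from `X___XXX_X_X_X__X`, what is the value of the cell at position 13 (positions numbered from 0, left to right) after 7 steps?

X

step 1: XXXX_XX______XX_
step 2: _XXX__XXXXXXX_X_
step 3: X_XXXX_XXXXXX__X
step 4: X__XXX__XXXXXXX_
step 5: _XX_XXXX_XXXXXX_
step 6: X_X__XXX__XXXXXX
step 7: X__XX_XXXX_XXXXX
position 13 holds X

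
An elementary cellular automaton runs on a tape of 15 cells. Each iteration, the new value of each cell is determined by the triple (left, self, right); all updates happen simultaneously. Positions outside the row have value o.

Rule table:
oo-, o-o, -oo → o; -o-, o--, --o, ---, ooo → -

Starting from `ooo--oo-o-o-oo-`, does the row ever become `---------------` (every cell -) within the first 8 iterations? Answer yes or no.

--o--ooo-o-oooo
-----o-oo-oo---
------oooooo---
------o----o---
---------------
all cells are - at iteration 5

yes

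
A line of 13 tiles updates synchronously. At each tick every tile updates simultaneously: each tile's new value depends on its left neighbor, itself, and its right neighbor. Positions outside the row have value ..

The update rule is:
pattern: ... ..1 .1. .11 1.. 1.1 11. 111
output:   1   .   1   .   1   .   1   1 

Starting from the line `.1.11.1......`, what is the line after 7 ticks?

.1..1.1111111
.11.1..111111
..1.11..11111
1.1..11..1111
1.11..11..111
1..11..11..11
11..11..11..1

11..11..11..1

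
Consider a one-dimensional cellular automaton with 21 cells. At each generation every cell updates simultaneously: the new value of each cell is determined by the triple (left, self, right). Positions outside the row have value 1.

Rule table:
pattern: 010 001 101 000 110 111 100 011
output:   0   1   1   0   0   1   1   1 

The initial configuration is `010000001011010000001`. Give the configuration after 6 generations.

011011010101011111111

101000010110101000011
010100101101010100111
101011011010101011111
010110110101010111111
101101101010101111111
011011010101011111111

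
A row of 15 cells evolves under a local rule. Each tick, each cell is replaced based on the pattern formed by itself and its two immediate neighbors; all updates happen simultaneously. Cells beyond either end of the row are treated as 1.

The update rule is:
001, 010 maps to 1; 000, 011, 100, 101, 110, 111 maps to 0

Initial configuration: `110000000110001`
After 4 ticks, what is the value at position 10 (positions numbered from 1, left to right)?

0

000000001000010
000000011000110
000000100001000
000001100011001
position 10 holds 0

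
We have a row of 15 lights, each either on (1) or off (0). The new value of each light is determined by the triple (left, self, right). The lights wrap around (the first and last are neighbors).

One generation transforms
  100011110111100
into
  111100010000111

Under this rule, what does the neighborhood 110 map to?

At position 7 the neighborhood is 110; the next row has 1 there.

1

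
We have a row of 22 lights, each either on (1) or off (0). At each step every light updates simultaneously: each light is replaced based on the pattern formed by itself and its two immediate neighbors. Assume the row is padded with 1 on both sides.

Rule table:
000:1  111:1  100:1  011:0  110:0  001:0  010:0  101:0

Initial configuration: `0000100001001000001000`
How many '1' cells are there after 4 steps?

1110011100100111100110
1101001010010011010000
1000100001001000001110
0110011100100111100100
count of 1: 11

11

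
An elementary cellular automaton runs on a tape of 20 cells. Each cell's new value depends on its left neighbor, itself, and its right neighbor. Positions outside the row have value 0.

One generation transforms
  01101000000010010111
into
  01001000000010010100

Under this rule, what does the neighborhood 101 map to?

At position 3 the neighborhood is 101; the next row has 0 there.

0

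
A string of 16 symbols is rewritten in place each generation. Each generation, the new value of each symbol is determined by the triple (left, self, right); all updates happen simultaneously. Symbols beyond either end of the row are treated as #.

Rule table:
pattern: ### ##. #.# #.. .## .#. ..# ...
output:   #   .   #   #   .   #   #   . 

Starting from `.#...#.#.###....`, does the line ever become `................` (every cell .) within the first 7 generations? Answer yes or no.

generation 1: ###.#####.#.#..#
generation 2: ##.#.###.######.
generation 3: #.###.#.#.####.#
generation 4: .#.#.#####.##.#.
generation 5: #####.###.#..###
generation 6: ####.#.#.####.##
generation 7: ###.#####.##.#.#
generation 7 is ###.#####.##.#.#, still not uniform .

no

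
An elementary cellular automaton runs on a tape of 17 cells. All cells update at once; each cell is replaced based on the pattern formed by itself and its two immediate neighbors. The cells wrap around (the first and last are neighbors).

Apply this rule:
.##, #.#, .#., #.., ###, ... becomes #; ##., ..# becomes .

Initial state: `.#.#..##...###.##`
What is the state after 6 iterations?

iteration 1: #####.#.##.##.##.
iteration 2: ####.####.##.##.#
iteration 3: ###.####.##.##.##
iteration 4: ##.####.##.##.###
iteration 5: #.####.##.##.####
iteration 6: .####.##.##.#####

.####.##.##.#####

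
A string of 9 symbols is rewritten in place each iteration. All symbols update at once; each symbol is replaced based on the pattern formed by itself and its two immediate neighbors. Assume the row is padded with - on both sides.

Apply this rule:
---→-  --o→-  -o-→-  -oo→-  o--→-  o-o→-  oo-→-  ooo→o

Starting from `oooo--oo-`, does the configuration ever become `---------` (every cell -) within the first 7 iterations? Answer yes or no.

yes

-oo------
---------
all cells are - at iteration 2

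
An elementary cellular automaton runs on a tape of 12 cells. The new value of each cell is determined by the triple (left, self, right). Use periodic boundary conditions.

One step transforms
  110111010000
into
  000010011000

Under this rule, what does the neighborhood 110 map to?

At position 1 the neighborhood is 110; the next row has 0 there.

0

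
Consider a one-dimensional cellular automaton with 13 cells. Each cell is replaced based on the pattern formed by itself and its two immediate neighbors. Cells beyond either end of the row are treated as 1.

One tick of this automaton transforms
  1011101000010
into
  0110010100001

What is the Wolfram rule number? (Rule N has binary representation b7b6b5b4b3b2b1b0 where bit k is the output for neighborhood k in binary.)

position 3: 111 → 0  (bit 7 = 0)
position 0: 110 → 0  (bit 6 = 0)
position 1: 101 → 1  (bit 5 = 1)
position 7: 100 → 1  (bit 4 = 1)
position 2: 011 → 1  (bit 3 = 1)
position 6: 010 → 0  (bit 2 = 0)
position 10: 001 → 0  (bit 1 = 0)
position 8: 000 → 0  (bit 0 = 0)
bits b7..b0 = 00111000 = 56

56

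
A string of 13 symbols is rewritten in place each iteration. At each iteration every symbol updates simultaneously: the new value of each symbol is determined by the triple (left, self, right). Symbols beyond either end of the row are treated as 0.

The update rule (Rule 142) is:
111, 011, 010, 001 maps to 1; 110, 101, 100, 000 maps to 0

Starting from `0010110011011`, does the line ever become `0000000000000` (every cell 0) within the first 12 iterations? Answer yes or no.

no

0110100110010
1100101100110
1001101001100
1011001011000
1010011010000
1010110010000
1010100110000
1010101100000
1010101000000
1010101000000  (fixed point — unchanged through iteration 12)
iteration 12 is 1010101000000, still not uniform 0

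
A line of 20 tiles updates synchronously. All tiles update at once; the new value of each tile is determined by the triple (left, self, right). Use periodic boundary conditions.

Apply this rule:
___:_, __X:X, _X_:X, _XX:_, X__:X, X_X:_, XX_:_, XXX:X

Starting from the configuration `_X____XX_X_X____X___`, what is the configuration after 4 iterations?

XXXX__X__XX_XX_XXX__

iteration 1: XXX__X___X_XX__XXX__
iteration 2: _X_XXXX_XX___XX_X_XX
iteration 3: _X__XX____X_X___X___
iteration 4: XXXX__X__XX_XX_XXX__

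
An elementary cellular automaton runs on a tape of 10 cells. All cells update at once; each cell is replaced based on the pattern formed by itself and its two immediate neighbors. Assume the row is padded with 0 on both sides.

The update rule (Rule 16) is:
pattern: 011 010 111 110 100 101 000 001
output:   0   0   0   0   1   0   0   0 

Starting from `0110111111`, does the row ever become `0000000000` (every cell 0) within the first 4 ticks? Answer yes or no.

0000000000
all cells are 0 at tick 1

yes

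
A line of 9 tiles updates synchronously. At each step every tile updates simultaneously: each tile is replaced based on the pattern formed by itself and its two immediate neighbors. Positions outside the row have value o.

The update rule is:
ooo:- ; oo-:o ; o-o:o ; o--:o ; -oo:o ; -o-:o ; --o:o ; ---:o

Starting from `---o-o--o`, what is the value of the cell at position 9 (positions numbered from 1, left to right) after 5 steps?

step 1: ooooooooo
step 2: ---------
step 3: ooooooooo  (repeats step 1; period 2)
step 5: ooooooooo
position 9 holds o

o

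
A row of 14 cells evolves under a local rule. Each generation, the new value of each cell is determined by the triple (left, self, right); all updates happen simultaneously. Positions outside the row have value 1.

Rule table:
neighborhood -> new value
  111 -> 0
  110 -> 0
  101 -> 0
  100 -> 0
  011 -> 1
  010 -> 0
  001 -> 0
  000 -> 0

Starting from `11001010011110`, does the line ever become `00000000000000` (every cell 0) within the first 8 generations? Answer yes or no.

yes

00000000010000
00000000000000
all cells are 0 at generation 2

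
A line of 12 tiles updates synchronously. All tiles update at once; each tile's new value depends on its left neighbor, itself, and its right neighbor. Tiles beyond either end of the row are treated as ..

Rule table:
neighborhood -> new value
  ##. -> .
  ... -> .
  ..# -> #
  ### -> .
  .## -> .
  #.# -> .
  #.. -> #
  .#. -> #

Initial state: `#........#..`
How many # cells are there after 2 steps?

3

##......###.
..#....#...#
count of #: 3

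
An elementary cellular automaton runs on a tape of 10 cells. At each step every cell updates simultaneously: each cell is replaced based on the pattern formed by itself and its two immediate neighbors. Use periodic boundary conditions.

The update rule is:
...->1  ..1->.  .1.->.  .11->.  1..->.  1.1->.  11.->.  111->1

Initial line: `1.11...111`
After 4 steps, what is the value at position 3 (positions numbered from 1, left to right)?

.....1..11
.111......
..1..11111
......111.
position 3 holds .

.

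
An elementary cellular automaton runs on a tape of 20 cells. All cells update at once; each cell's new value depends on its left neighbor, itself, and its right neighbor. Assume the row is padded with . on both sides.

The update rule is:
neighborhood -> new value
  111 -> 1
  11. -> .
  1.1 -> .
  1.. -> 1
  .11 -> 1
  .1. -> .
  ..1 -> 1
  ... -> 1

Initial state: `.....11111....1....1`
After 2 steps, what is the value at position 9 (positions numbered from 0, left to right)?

111111111.1111.1111.
11111111..111..111.1
position 9 holds .

.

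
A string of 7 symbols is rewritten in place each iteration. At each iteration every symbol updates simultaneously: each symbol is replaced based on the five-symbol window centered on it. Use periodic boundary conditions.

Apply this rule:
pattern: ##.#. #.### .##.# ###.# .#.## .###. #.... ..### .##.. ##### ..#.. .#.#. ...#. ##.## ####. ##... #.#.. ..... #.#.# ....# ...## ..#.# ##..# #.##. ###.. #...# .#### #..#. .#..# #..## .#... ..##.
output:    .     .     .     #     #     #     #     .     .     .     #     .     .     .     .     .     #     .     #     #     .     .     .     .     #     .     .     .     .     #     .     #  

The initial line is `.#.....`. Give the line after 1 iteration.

.#.#..#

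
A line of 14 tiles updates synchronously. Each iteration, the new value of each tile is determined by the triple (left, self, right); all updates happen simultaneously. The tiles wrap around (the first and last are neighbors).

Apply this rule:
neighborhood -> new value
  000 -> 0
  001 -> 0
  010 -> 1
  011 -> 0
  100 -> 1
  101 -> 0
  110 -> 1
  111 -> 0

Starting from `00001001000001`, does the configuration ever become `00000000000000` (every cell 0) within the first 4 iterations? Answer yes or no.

10001101100001
11000100110000
01100110011000
00110011001100
iteration 4 is 00110011001100, still not uniform 0

no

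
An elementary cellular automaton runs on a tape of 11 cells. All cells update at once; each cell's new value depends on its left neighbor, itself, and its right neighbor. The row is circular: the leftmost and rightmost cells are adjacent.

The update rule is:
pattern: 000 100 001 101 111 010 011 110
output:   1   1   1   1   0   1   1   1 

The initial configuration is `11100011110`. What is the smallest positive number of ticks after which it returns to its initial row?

10111110011
11100011110

2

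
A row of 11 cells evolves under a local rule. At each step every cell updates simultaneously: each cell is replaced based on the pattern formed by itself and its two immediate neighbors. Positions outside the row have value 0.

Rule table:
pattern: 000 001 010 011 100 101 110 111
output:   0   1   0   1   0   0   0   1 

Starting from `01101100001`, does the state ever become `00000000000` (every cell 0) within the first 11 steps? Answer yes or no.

11001000010
10010000100
00100001000
01000010000
10000100000
00001000000
00010000000
00100000000
01000000000
10000000000
00000000000
all cells are 0 at step 11

yes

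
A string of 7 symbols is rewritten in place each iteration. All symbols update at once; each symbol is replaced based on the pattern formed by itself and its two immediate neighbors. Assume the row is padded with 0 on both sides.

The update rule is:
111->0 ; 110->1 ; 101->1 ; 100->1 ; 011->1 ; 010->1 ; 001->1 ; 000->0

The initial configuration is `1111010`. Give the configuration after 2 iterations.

1001111
1111001

1111001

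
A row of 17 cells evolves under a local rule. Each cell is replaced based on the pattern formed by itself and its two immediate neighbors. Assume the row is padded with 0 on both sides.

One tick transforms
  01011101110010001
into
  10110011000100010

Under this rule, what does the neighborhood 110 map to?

0

At position 5 the neighborhood is 110; the next row has 0 there.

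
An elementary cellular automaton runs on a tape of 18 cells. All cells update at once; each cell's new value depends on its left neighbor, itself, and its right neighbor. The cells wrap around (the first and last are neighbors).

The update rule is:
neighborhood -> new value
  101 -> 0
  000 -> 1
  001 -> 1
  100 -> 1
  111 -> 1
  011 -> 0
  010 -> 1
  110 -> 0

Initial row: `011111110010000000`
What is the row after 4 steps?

010010010001111100

101111101111111111
000111000111111111
111010111011111110
010010010001111100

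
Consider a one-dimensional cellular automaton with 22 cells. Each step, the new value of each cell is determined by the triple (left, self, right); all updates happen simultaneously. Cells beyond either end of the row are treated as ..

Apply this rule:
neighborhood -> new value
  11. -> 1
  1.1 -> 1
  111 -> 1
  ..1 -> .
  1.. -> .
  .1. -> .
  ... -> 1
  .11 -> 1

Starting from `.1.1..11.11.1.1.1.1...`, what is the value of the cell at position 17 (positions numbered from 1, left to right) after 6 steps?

..1...111111.1.1.1..11
1...1.1111111.1.1...11
..1..111111111.1..1.11
1....1111111111....111
..11.1111111111.11.111
1.11111111111111111111
position 17 holds 1

1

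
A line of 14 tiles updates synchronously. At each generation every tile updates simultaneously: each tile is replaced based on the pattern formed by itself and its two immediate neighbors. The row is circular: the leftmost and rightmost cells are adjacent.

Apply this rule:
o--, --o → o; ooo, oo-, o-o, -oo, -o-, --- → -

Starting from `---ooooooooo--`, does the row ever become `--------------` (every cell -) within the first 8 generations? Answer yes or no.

no

--o---------o-
-o-o-------o-o
----o-----o---
---o-o---o-o--
--o---o-o---o-
-o-o-o---o-o-o
------o-o-----
-----o---o----
generation 8 is -----o---o----, still not uniform -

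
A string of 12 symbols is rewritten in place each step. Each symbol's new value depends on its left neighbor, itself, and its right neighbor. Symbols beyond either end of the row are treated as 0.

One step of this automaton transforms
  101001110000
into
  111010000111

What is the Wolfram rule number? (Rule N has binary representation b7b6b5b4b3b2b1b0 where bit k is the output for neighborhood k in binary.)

position 6: 111 → 0  (bit 7 = 0)
position 7: 110 → 0  (bit 6 = 0)
position 1: 101 → 1  (bit 5 = 1)
position 3: 100 → 0  (bit 4 = 0)
position 5: 011 → 0  (bit 3 = 0)
position 0: 010 → 1  (bit 2 = 1)
position 4: 001 → 1  (bit 1 = 1)
position 9: 000 → 1  (bit 0 = 1)
bits b7..b0 = 00100111 = 39

39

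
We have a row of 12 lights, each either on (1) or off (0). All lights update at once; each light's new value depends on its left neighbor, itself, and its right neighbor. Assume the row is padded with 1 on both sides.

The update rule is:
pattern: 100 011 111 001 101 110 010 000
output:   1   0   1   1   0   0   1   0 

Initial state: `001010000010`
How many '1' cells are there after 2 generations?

111011000110
110000101000
count of 1: 4

4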